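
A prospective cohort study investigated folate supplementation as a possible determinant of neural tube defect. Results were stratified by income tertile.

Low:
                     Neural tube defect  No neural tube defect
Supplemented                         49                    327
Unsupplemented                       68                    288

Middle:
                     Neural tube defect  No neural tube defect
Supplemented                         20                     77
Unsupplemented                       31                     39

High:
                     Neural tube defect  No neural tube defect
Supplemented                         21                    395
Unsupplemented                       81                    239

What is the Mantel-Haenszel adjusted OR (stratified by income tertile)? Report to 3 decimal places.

OR_MH = Σ(aᵢdᵢ/nᵢ) / Σ(bᵢcᵢ/nᵢ), where nᵢ is the stratum total.
Stratum 1 (Low): n = 732; a·d/n = 49·288/732 = 19.2787; b·c/n = 327·68/732 = 30.3770
Stratum 2 (Middle): n = 167; a·d/n = 20·39/167 = 4.6707; b·c/n = 77·31/167 = 14.2934
Stratum 3 (High): n = 736; a·d/n = 21·239/736 = 6.8193; b·c/n = 395·81/736 = 43.4715
OR_MH = (19.2787 + 4.6707 + 6.8193) / (30.3770 + 14.2934 + 43.4715) = 30.7686 / 88.1419 = 0.34908

0.349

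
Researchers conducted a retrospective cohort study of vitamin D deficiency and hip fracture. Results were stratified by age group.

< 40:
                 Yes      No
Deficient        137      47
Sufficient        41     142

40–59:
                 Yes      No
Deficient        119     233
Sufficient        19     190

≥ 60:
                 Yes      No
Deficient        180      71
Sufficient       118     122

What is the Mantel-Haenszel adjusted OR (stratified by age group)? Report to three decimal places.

4.570

OR_MH = Σ(aᵢdᵢ/nᵢ) / Σ(bᵢcᵢ/nᵢ), where nᵢ is the stratum total.
Stratum 1 (< 40): n = 367; a·d/n = 137·142/367 = 53.0082; b·c/n = 47·41/367 = 5.2507
Stratum 2 (40–59): n = 561; a·d/n = 119·190/561 = 40.3030; b·c/n = 233·19/561 = 7.8913
Stratum 3 (≥ 60): n = 491; a·d/n = 180·122/491 = 44.7251; b·c/n = 71·118/491 = 17.0631
OR_MH = (53.0082 + 40.3030 + 44.7251) / (5.2507 + 7.8913 + 17.0631) = 138.0363 / 30.2051 = 4.56997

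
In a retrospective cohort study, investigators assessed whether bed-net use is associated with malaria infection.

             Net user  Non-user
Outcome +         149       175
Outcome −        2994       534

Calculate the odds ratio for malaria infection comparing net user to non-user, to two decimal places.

Reading the table with exposure as columns: a = 149 (Net user, case), b = 2994 (Net user, non-case), c = 175 (Non-user, case), d = 534.
OR = (a·d)/(b·c) = (149 × 534) / (2994 × 175) = 79566 / 523950 = 0.15186
Exposure is associated with lower odds of malaria infection (OR = 0.15 < 1).

0.15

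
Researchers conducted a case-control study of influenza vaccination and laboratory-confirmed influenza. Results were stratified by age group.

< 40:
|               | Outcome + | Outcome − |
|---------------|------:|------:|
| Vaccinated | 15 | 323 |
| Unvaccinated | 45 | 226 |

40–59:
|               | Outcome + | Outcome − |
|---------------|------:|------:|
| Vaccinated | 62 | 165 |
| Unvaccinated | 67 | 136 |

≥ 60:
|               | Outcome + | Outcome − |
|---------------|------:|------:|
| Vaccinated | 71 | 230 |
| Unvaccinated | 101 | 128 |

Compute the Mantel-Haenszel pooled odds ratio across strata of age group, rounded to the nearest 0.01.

0.45

OR_MH = Σ(aᵢdᵢ/nᵢ) / Σ(bᵢcᵢ/nᵢ), where nᵢ is the stratum total.
Stratum 1 (< 40): n = 609; a·d/n = 15·226/609 = 5.5665; b·c/n = 323·45/609 = 23.8670
Stratum 2 (40–59): n = 430; a·d/n = 62·136/430 = 19.6093; b·c/n = 165·67/430 = 25.7093
Stratum 3 (≥ 60): n = 530; a·d/n = 71·128/530 = 17.1472; b·c/n = 230·101/530 = 43.8302
OR_MH = (5.5665 + 19.6093 + 17.1472) / (23.8670 + 25.7093 + 43.8302) = 42.3230 / 93.4065 = 0.45311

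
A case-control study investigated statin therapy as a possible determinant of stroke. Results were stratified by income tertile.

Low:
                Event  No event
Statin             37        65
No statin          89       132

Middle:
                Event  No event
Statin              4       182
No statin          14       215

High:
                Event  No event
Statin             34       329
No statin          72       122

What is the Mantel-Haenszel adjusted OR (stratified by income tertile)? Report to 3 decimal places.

OR_MH = Σ(aᵢdᵢ/nᵢ) / Σ(bᵢcᵢ/nᵢ), where nᵢ is the stratum total.
Stratum 1 (Low): n = 323; a·d/n = 37·132/323 = 15.1207; b·c/n = 65·89/323 = 17.9102
Stratum 2 (Middle): n = 415; a·d/n = 4·215/415 = 2.0723; b·c/n = 182·14/415 = 6.1398
Stratum 3 (High): n = 557; a·d/n = 34·122/557 = 7.4470; b·c/n = 329·72/557 = 42.5278
OR_MH = (15.1207 + 2.0723 + 7.4470) / (17.9102 + 6.1398 + 42.5278) = 24.6401 / 66.5778 = 0.37009

0.370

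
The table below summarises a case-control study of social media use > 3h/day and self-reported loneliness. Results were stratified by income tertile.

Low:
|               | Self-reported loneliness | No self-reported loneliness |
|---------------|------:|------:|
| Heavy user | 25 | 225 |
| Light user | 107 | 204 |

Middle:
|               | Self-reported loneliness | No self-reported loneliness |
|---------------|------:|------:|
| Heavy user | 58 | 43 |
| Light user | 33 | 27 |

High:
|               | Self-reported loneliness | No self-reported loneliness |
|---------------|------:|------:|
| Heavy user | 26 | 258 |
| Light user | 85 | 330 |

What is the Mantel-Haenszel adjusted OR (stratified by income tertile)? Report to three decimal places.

0.374

OR_MH = Σ(aᵢdᵢ/nᵢ) / Σ(bᵢcᵢ/nᵢ), where nᵢ is the stratum total.
Stratum 1 (Low): n = 561; a·d/n = 25·204/561 = 9.0909; b·c/n = 225·107/561 = 42.9144
Stratum 2 (Middle): n = 161; a·d/n = 58·27/161 = 9.7267; b·c/n = 43·33/161 = 8.8137
Stratum 3 (High): n = 699; a·d/n = 26·330/699 = 12.2747; b·c/n = 258·85/699 = 31.3734
OR_MH = (9.0909 + 9.7267 + 12.2747) / (42.9144 + 8.8137 + 31.3734) = 31.0923 / 83.1015 = 0.37415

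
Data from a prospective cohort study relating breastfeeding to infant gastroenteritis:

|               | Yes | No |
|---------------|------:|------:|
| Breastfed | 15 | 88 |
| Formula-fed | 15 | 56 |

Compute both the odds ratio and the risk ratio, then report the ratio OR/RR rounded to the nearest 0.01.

0.92

Cells: a = 15, b = 88, c = 15, d = 56.
OR = (15·56)/(88·15) = 840/1320 = 0.63636
Risk in exposed = 15/103 = 0.14563; risk in unexposed = 15/71 = 0.21127; RR = 0.68932
OR/RR = 0.63636 / 0.68932 = 0.92318
The outcome is not rare, so the OR lies further from 1 than the RR.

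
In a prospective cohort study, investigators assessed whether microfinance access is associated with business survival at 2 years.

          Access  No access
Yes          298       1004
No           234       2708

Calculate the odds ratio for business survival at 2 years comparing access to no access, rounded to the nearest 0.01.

Reading the table with exposure as columns: a = 298 (Access, case), b = 234 (Access, non-case), c = 1004 (No access, case), d = 2708.
OR = (a·d)/(b·c) = (298 × 2708) / (234 × 1004) = 806984 / 234936 = 3.43491
The odds of business survival at 2 years are about 3.43 times as high in the access group.

3.43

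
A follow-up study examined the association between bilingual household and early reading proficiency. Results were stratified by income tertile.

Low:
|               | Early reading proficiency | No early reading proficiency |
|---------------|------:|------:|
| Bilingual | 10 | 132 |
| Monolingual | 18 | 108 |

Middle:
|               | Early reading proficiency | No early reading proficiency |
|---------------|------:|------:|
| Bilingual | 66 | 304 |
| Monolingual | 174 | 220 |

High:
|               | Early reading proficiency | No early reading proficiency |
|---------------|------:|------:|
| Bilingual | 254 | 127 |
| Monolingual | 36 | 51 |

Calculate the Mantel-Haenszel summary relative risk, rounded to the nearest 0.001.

RR_MH = Σ(aᵢ·n₀ᵢ/nᵢ) / Σ(cᵢ·n₁ᵢ/nᵢ), with n₁ᵢ = aᵢ+bᵢ (exposed), n₀ᵢ = cᵢ+dᵢ (unexposed), nᵢ = n₁ᵢ+n₀ᵢ.
Stratum 1 (Low): n₁ = 142, n₀ = 126, n = 268; a·n₀/n = 10·126/268 = 4.7015; c·n₁/n = 18·142/268 = 9.5373
Stratum 2 (Middle): n₁ = 370, n₀ = 394, n = 764; a·n₀/n = 66·394/764 = 34.0366; c·n₁/n = 174·370/764 = 84.2670
Stratum 3 (High): n₁ = 381, n₀ = 87, n = 468; a·n₀/n = 254·87/468 = 47.2179; c·n₁/n = 36·381/468 = 29.3077
RR_MH = (4.7015 + 34.0366 + 47.2179) / (9.5373 + 84.2670 + 29.3077) = 85.9561 / 123.1120 = 0.69819

0.698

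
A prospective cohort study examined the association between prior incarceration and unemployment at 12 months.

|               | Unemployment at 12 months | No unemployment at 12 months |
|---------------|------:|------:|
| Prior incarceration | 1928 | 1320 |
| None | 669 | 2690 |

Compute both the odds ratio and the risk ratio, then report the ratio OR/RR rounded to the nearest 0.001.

1.971

Cells: a = 1928, b = 1320, c = 669, d = 2690.
OR = (1928·2690)/(1320·669) = 5186320/883080 = 5.87299
Risk in exposed = 1928/3248 = 0.59360; risk in unexposed = 669/3359 = 0.19917; RR = 2.98040
OR/RR = 5.87299 / 2.98040 = 1.97054
The outcome is not rare, so the OR lies further from 1 than the RR.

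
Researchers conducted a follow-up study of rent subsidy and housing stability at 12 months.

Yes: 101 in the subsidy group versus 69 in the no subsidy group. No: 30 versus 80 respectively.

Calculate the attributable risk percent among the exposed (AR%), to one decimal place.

From the description: a = 101, b = 30, c = 69, d = 80.
Risk in exposed = 101/131 = 0.77099; risk in unexposed = 69/149 = 0.46309.
RR = 0.77099/0.46309 = 1.66490
AR% = (RR − 1)/RR × 100 = (1.66490 − 1)/1.66490 × 100 = 39.9362%

39.9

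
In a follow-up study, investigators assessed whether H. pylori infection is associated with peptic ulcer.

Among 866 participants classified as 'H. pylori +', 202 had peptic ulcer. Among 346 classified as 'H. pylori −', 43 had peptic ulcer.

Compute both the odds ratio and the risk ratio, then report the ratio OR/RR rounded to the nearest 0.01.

From the description: a = 202, b = 664, c = 43, d = 303.
OR = (202·303)/(664·43) = 61206/28552 = 2.14367
Risk in exposed = 202/866 = 0.23326; risk in unexposed = 43/346 = 0.12428; RR = 1.87690
OR/RR = 2.14367 / 1.87690 = 1.14213
The outcome is not rare, so the OR lies further from 1 than the RR.

1.14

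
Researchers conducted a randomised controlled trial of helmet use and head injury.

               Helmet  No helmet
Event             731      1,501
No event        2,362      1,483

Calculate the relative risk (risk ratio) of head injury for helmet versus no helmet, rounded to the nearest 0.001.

0.470

Reading the table with exposure as columns: a = 731 (Helmet, case), b = 2362 (Helmet, non-case), c = 1501 (No helmet, case), d = 1483.
Risk in exposed = 731/3093 = 0.23634; risk in unexposed = 1501/2984 = 0.50302.
RR = 0.23634 / 0.50302 = 0.46985
The risk is 53% lower among the exposed than among the unexposed.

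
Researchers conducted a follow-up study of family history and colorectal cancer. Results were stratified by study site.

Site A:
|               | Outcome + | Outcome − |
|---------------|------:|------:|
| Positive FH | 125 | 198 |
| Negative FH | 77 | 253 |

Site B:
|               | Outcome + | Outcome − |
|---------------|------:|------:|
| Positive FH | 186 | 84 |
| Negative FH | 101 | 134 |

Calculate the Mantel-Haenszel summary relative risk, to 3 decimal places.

1.626

RR_MH = Σ(aᵢ·n₀ᵢ/nᵢ) / Σ(cᵢ·n₁ᵢ/nᵢ), with n₁ᵢ = aᵢ+bᵢ (exposed), n₀ᵢ = cᵢ+dᵢ (unexposed), nᵢ = n₁ᵢ+n₀ᵢ.
Stratum 1 (Site A): n₁ = 323, n₀ = 330, n = 653; a·n₀/n = 125·330/653 = 63.1700; c·n₁/n = 77·323/653 = 38.0873
Stratum 2 (Site B): n₁ = 270, n₀ = 235, n = 505; a·n₀/n = 186·235/505 = 86.5545; c·n₁/n = 101·270/505 = 54.0000
RR_MH = (63.1700 + 86.5545) / (38.0873 + 54.0000) = 149.7244 / 92.0873 = 1.62590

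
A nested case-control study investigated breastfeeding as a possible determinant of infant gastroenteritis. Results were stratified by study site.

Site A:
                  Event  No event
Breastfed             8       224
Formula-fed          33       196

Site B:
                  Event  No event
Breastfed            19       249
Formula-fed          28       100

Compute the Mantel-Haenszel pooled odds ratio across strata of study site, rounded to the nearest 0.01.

0.24

OR_MH = Σ(aᵢdᵢ/nᵢ) / Σ(bᵢcᵢ/nᵢ), where nᵢ is the stratum total.
Stratum 1 (Site A): n = 461; a·d/n = 8·196/461 = 3.4013; b·c/n = 224·33/461 = 16.0347
Stratum 2 (Site B): n = 396; a·d/n = 19·100/396 = 4.7980; b·c/n = 249·28/396 = 17.6061
OR_MH = (3.4013 + 4.7980) / (16.0347 + 17.6061) = 8.1993 / 33.6408 = 0.24373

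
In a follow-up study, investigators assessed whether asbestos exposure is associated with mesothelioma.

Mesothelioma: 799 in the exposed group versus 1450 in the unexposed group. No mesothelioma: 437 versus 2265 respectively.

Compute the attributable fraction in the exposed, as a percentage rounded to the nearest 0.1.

From the description: a = 799, b = 437, c = 1450, d = 2265.
Risk in exposed = 799/1236 = 0.64644; risk in unexposed = 1450/3715 = 0.39031.
RR = 0.64644/0.39031 = 1.65622
AR% = (RR − 1)/RR × 100 = (1.65622 − 1)/1.65622 × 100 = 39.6217%

39.6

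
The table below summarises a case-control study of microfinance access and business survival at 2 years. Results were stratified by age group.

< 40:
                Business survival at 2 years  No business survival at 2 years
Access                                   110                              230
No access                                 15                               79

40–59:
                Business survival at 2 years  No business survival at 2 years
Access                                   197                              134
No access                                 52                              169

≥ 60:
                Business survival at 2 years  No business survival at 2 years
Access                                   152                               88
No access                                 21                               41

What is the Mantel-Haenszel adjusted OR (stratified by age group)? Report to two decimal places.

3.78

OR_MH = Σ(aᵢdᵢ/nᵢ) / Σ(bᵢcᵢ/nᵢ), where nᵢ is the stratum total.
Stratum 1 (< 40): n = 434; a·d/n = 110·79/434 = 20.0230; b·c/n = 230·15/434 = 7.9493
Stratum 2 (40–59): n = 552; a·d/n = 197·169/552 = 60.3134; b·c/n = 134·52/552 = 12.6232
Stratum 3 (≥ 60): n = 302; a·d/n = 152·41/302 = 20.6358; b·c/n = 88·21/302 = 6.1192
OR_MH = (20.0230 + 60.3134 + 20.6358) / (7.9493 + 12.6232 + 6.1192) = 100.9722 / 26.6917 = 3.78291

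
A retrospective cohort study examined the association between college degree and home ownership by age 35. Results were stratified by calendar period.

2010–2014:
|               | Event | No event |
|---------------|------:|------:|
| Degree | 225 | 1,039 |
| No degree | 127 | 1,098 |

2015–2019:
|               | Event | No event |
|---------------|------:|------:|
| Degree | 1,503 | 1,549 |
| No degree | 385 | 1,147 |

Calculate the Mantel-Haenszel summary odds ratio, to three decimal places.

OR_MH = Σ(aᵢdᵢ/nᵢ) / Σ(bᵢcᵢ/nᵢ), where nᵢ is the stratum total.
Stratum 1 (2010–2014): n = 2489; a·d/n = 225·1098/2489 = 99.2567; b·c/n = 1039·127/2489 = 53.0145
Stratum 2 (2015–2019): n = 4584; a·d/n = 1503·1147/4584 = 376.0779; b·c/n = 1549·385/4584 = 130.0971
OR_MH = (99.2567 + 376.0779) / (53.0145 + 130.0971) = 475.3346 / 183.1115 = 2.59587

2.596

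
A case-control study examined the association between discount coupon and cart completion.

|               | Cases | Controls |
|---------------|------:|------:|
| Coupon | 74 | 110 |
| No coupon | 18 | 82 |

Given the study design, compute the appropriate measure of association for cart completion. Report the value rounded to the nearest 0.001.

Cells: a = 74, b = 110, c = 18, d = 82.
This is a case-control study: participants were sampled on outcome status, so risks in the source population cannot be estimated directly — relative risk is not valid here. The odds ratio is the appropriate measure.
OR = (a·d)/(b·c) = (74 × 82) / (110 × 18) = 6068 / 1980 = 3.06465

3.065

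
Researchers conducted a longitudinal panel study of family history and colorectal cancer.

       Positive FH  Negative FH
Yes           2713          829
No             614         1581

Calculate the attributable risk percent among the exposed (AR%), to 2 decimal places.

Reading the table with exposure as columns: a = 2713 (Positive FH, case), b = 614 (Positive FH, non-case), c = 829 (Negative FH, case), d = 1581.
Risk in exposed = 2713/3327 = 0.81545; risk in unexposed = 829/2410 = 0.34398.
RR = 0.81545/0.34398 = 2.37061
AR% = (RR − 1)/RR × 100 = (2.37061 − 1)/2.37061 × 100 = 57.8167%

57.82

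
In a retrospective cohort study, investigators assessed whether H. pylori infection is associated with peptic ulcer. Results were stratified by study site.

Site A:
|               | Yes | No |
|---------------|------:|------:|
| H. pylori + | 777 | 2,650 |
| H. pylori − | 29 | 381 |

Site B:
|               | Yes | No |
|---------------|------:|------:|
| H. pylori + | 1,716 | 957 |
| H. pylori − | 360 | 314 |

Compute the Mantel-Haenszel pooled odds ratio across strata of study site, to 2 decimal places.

1.94

OR_MH = Σ(aᵢdᵢ/nᵢ) / Σ(bᵢcᵢ/nᵢ), where nᵢ is the stratum total.
Stratum 1 (Site A): n = 3837; a·d/n = 777·381/3837 = 77.1532; b·c/n = 2650·29/3837 = 20.0287
Stratum 2 (Site B): n = 3347; a·d/n = 1716·314/3347 = 160.9872; b·c/n = 957·360/3347 = 102.9340
OR_MH = (77.1532 + 160.9872) / (20.0287 + 102.9340) = 238.1404 / 122.9626 = 1.93669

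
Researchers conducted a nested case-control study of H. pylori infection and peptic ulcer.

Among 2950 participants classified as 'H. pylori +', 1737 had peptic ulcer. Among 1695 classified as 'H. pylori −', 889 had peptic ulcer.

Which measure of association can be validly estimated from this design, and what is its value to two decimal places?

1.30

From the description: a = 1737, b = 1213, c = 889, d = 806.
This is a nested case-control study: participants were sampled on outcome status, so risks in the source population cannot be estimated directly — relative risk is not valid here. The odds ratio is the appropriate measure.
OR = (a·d)/(b·c) = (1737 × 806) / (1213 × 889) = 1400022 / 1078357 = 1.29829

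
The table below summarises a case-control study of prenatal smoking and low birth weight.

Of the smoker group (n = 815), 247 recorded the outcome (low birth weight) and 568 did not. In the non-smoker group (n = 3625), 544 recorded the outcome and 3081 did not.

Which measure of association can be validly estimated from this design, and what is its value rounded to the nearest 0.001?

2.463

From the description: a = 247, b = 568, c = 544, d = 3081.
This is a case-control study: participants were sampled on outcome status, so risks in the source population cannot be estimated directly — relative risk is not valid here. The odds ratio is the appropriate measure.
OR = (a·d)/(b·c) = (247 × 3081) / (568 × 544) = 761007 / 308992 = 2.46287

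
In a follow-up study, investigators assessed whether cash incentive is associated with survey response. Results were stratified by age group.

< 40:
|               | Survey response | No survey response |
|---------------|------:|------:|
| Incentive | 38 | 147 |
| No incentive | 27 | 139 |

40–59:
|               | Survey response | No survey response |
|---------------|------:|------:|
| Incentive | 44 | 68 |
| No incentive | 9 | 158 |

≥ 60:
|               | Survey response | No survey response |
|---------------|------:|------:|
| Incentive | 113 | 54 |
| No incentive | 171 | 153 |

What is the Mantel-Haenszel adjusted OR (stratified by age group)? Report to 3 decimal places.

2.327

OR_MH = Σ(aᵢdᵢ/nᵢ) / Σ(bᵢcᵢ/nᵢ), where nᵢ is the stratum total.
Stratum 1 (< 40): n = 351; a·d/n = 38·139/351 = 15.0484; b·c/n = 147·27/351 = 11.3077
Stratum 2 (40–59): n = 279; a·d/n = 44·158/279 = 24.9176; b·c/n = 68·9/279 = 2.1935
Stratum 3 (≥ 60): n = 491; a·d/n = 113·153/491 = 35.2118; b·c/n = 54·171/491 = 18.8065
OR_MH = (15.0484 + 24.9176 + 35.2118) / (11.3077 + 2.1935 + 18.8065) = 75.1778 / 32.3078 = 2.32693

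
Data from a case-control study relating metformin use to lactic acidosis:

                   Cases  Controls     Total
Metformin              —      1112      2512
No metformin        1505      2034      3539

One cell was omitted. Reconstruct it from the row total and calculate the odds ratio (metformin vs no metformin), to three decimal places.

1.702

The missing cell is in the exposed row: 2512 − 1112 = 1400.
So a = 1400, b = 1112, c = 1505, d = 2034.
OR = (a·d)/(b·c) = (1400 × 2034) / (1112 × 1505) = 2847600 / 1673560 = 1.70152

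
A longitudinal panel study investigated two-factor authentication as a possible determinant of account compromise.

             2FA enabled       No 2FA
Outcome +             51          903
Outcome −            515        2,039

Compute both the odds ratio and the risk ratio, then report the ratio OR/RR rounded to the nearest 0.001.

Reading the table with exposure as columns: a = 51 (2FA enabled, case), b = 515 (2FA enabled, non-case), c = 903 (No 2FA, case), d = 2039.
OR = (51·2039)/(515·903) = 103989/465045 = 0.22361
Risk in exposed = 51/566 = 0.09011; risk in unexposed = 903/2942 = 0.30693; RR = 0.29357
OR/RR = 0.22361 / 0.29357 = 0.76170
The outcome is not rare, so the OR lies further from 1 than the RR.

0.762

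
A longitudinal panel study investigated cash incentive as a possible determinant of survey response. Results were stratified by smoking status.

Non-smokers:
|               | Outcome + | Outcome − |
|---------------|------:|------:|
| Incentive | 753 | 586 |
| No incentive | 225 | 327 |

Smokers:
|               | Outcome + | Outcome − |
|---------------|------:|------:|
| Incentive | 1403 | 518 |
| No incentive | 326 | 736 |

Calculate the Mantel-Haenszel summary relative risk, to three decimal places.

RR_MH = Σ(aᵢ·n₀ᵢ/nᵢ) / Σ(cᵢ·n₁ᵢ/nᵢ), with n₁ᵢ = aᵢ+bᵢ (exposed), n₀ᵢ = cᵢ+dᵢ (unexposed), nᵢ = n₁ᵢ+n₀ᵢ.
Stratum 1 (Non-smokers): n₁ = 1339, n₀ = 552, n = 1891; a·n₀/n = 753·552/1891 = 219.8075; c·n₁/n = 225·1339/1891 = 159.3205
Stratum 2 (Smokers): n₁ = 1921, n₀ = 1062, n = 2983; a·n₀/n = 1403·1062/2983 = 499.4925; c·n₁/n = 326·1921/2983 = 209.9383
RR_MH = (219.8075 + 499.4925) / (159.3205 + 209.9383) = 719.3000 / 369.2588 = 1.94796

1.948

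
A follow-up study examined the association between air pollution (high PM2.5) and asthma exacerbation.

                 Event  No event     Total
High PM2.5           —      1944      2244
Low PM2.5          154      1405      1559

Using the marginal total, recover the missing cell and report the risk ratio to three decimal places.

1.353

The missing cell is in the exposed row: 2244 − 1944 = 300.
So a = 300, b = 1944, c = 154, d = 1405.
RR = [a/(a+b)] / [c/(c+d)] = (300/2244) / (154/1559) = 0.13369/0.09878 = 1.35339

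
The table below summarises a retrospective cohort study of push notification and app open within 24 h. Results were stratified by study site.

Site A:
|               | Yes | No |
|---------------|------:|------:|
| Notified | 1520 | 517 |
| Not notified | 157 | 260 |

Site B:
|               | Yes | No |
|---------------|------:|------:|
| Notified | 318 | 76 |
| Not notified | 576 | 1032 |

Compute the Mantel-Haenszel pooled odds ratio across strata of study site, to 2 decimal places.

5.91

OR_MH = Σ(aᵢdᵢ/nᵢ) / Σ(bᵢcᵢ/nᵢ), where nᵢ is the stratum total.
Stratum 1 (Site A): n = 2454; a·d/n = 1520·260/2454 = 161.0432; b·c/n = 517·157/2454 = 33.0762
Stratum 2 (Site B): n = 2002; a·d/n = 318·1032/2002 = 163.9241; b·c/n = 76·576/2002 = 21.8661
OR_MH = (161.0432 + 163.9241) / (33.0762 + 21.8661) = 324.9673 / 54.9423 = 5.91470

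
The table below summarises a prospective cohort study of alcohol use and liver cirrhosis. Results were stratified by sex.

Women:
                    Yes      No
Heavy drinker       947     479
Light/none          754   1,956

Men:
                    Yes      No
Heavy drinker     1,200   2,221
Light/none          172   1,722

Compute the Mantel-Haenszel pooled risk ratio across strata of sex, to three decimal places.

RR_MH = Σ(aᵢ·n₀ᵢ/nᵢ) / Σ(cᵢ·n₁ᵢ/nᵢ), with n₁ᵢ = aᵢ+bᵢ (exposed), n₀ᵢ = cᵢ+dᵢ (unexposed), nᵢ = n₁ᵢ+n₀ᵢ.
Stratum 1 (Women): n₁ = 1426, n₀ = 2710, n = 4136; a·n₀/n = 947·2710/4136 = 620.4956; c·n₁/n = 754·1426/4136 = 259.9623
Stratum 2 (Men): n₁ = 3421, n₀ = 1894, n = 5315; a·n₀/n = 1200·1894/5315 = 427.6199; c·n₁/n = 172·3421/5315 = 110.7078
RR_MH = (620.4956 + 427.6199) / (259.9623 + 110.7078) = 1048.1156 / 370.6701 = 2.82762

2.828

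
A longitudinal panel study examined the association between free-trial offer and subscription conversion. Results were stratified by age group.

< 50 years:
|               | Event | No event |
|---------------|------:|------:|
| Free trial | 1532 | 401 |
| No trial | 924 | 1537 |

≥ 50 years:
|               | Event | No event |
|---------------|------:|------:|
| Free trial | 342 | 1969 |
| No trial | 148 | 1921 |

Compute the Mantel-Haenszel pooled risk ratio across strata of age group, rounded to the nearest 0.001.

RR_MH = Σ(aᵢ·n₀ᵢ/nᵢ) / Σ(cᵢ·n₁ᵢ/nᵢ), with n₁ᵢ = aᵢ+bᵢ (exposed), n₀ᵢ = cᵢ+dᵢ (unexposed), nᵢ = n₁ᵢ+n₀ᵢ.
Stratum 1 (< 50 years): n₁ = 1933, n₀ = 2461, n = 4394; a·n₀/n = 1532·2461/4394 = 858.0455; c·n₁/n = 924·1933/4394 = 406.4843
Stratum 2 (≥ 50 years): n₁ = 2311, n₀ = 2069, n = 4380; a·n₀/n = 342·2069/4380 = 161.5521; c·n₁/n = 148·2311/4380 = 78.0886
RR_MH = (858.0455 + 161.5521) / (406.4843 + 78.0886) = 1019.5976 / 484.5729 = 2.10412

2.104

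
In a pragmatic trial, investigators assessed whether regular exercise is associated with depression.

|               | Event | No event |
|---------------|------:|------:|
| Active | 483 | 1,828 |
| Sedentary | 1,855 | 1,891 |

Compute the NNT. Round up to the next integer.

Risk in treated group = 483/2311 = 0.20900; risk in control = 1855/3746 = 0.49519.
Absolute risk reduction = 0.49519 − 0.20900 = 0.28619
NNT = 1 / ARR = 1 / 0.28619 = 3.494 → round up → 4

4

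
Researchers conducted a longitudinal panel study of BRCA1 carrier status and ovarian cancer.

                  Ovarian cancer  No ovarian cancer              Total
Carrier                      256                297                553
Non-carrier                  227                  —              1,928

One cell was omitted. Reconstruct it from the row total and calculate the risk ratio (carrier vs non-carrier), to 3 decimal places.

3.932

The missing cell is in the unexposed row: 1928 − 227 = 1701.
So a = 256, b = 297, c = 227, d = 1701.
RR = [a/(a+b)] / [c/(c+d)] = (256/553) / (227/1928) = 0.46293/0.11774 = 3.93184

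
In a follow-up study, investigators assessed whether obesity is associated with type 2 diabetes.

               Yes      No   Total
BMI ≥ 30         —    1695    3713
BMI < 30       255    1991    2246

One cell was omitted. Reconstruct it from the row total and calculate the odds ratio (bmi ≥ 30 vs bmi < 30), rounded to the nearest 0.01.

9.30

The missing cell is in the exposed row: 3713 − 1695 = 2018.
So a = 2018, b = 1695, c = 255, d = 1991.
OR = (a·d)/(b·c) = (2018 × 1991) / (1695 × 255) = 4017838 / 432225 = 9.29571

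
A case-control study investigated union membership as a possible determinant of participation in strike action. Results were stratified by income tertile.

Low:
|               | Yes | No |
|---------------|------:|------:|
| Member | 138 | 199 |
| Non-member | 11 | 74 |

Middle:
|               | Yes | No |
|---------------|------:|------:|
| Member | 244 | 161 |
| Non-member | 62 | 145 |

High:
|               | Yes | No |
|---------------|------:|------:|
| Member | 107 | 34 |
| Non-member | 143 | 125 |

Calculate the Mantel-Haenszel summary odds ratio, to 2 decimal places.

OR_MH = Σ(aᵢdᵢ/nᵢ) / Σ(bᵢcᵢ/nᵢ), where nᵢ is the stratum total.
Stratum 1 (Low): n = 422; a·d/n = 138·74/422 = 24.1991; b·c/n = 199·11/422 = 5.1872
Stratum 2 (Middle): n = 612; a·d/n = 244·145/612 = 57.8105; b·c/n = 161·62/612 = 16.3105
Stratum 3 (High): n = 409; a·d/n = 107·125/409 = 32.7017; b·c/n = 34·143/409 = 11.8875
OR_MH = (24.1991 + 57.8105 + 32.7017) / (5.1872 + 16.3105 + 11.8875) = 114.7112 / 33.3852 = 3.43599

3.44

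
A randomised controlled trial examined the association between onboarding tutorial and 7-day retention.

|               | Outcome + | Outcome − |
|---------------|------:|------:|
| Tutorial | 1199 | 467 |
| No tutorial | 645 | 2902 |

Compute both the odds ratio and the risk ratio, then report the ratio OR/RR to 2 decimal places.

2.92

Cells: a = 1199, b = 467, c = 645, d = 2902.
OR = (1199·2902)/(467·645) = 3479498/301215 = 11.55154
Risk in exposed = 1199/1666 = 0.71969; risk in unexposed = 645/3547 = 0.18184; RR = 3.95773
OR/RR = 11.55154 / 3.95773 = 2.91873
The outcome is not rare, so the OR lies further from 1 than the RR.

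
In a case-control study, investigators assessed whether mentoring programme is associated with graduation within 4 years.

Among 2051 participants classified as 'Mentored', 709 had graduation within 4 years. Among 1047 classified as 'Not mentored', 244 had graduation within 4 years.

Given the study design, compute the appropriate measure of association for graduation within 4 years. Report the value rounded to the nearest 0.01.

From the description: a = 709, b = 1342, c = 244, d = 803.
This is a case-control study: participants were sampled on outcome status, so risks in the source population cannot be estimated directly — relative risk is not valid here. The odds ratio is the appropriate measure.
OR = (a·d)/(b·c) = (709 × 803) / (1342 × 244) = 569327 / 327448 = 1.73868

1.74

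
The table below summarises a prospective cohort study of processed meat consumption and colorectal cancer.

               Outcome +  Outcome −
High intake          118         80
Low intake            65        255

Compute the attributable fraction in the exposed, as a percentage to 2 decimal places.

Cells: a = 118, b = 80, c = 65, d = 255.
Risk in exposed = 118/198 = 0.59596; risk in unexposed = 65/320 = 0.20312.
RR = 0.59596/0.20312 = 2.93395
AR% = (RR − 1)/RR × 100 = (2.93395 − 1)/2.93395 × 100 = 65.9163%

65.92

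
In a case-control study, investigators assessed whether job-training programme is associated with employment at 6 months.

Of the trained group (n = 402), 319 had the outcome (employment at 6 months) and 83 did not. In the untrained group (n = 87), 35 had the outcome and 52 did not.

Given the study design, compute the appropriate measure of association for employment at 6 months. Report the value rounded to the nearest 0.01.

5.71

From the description: a = 319, b = 83, c = 35, d = 52.
This is a case-control study: participants were sampled on outcome status, so risks in the source population cannot be estimated directly — relative risk is not valid here. The odds ratio is the appropriate measure.
OR = (a·d)/(b·c) = (319 × 52) / (83 × 35) = 16588 / 2905 = 5.71015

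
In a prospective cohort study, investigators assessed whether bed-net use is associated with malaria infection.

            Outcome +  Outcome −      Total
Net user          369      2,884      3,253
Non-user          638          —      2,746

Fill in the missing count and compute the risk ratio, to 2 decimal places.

The missing cell is in the unexposed row: 2746 − 638 = 2108.
So a = 369, b = 2884, c = 638, d = 2108.
RR = [a/(a+b)] / [c/(c+d)] = (369/3253) / (638/2746) = 0.11343/0.23234 = 0.48823

0.49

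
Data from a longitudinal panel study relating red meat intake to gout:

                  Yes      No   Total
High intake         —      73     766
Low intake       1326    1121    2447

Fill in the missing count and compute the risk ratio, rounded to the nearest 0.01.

1.67

The missing cell is in the exposed row: 766 − 73 = 693.
So a = 693, b = 73, c = 1326, d = 1121.
RR = [a/(a+b)] / [c/(c+d)] = (693/766) / (1326/2447) = 0.90470/0.54189 = 1.66953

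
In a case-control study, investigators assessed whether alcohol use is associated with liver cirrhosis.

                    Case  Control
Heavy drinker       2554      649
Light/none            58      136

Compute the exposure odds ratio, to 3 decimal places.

Cells: a = 2554, b = 649, c = 58, d = 136.
OR = (a·d)/(b·c) = (2554 × 136) / (649 × 58) = 347344 / 37642 = 9.22756
The odds of liver cirrhosis are about 9.23 times as high in the heavy drinker group.

9.228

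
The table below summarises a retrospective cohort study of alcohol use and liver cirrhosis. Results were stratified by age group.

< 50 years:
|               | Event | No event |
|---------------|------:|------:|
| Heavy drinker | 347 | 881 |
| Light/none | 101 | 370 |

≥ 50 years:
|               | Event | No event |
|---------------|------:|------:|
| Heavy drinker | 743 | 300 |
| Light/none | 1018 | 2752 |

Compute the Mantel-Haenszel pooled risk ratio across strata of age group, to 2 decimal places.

RR_MH = Σ(aᵢ·n₀ᵢ/nᵢ) / Σ(cᵢ·n₁ᵢ/nᵢ), with n₁ᵢ = aᵢ+bᵢ (exposed), n₀ᵢ = cᵢ+dᵢ (unexposed), nᵢ = n₁ᵢ+n₀ᵢ.
Stratum 1 (< 50 years): n₁ = 1228, n₀ = 471, n = 1699; a·n₀/n = 347·471/1699 = 96.1960; c·n₁/n = 101·1228/1699 = 73.0006
Stratum 2 (≥ 50 years): n₁ = 1043, n₀ = 3770, n = 4813; a·n₀/n = 743·3770/4813 = 581.9884; c·n₁/n = 1018·1043/4813 = 220.6054
RR_MH = (96.1960 + 581.9884) / (73.0006 + 220.6054) = 678.1844 / 293.6060 = 2.30984

2.31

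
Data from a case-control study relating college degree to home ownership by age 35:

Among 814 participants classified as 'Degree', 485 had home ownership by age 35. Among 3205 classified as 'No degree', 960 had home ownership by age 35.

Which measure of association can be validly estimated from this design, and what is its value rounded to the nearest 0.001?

From the description: a = 485, b = 329, c = 960, d = 2245.
This is a case-control study: participants were sampled on outcome status, so risks in the source population cannot be estimated directly — relative risk is not valid here. The odds ratio is the appropriate measure.
OR = (a·d)/(b·c) = (485 × 2245) / (329 × 960) = 1088825 / 315840 = 3.44739

3.447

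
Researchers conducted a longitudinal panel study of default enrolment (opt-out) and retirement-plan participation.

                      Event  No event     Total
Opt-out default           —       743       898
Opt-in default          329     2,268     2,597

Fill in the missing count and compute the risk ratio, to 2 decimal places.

1.36

The missing cell is in the exposed row: 898 − 743 = 155.
So a = 155, b = 743, c = 329, d = 2268.
RR = [a/(a+b)] / [c/(c+d)] = (155/898) / (329/2597) = 0.17261/0.12668 = 1.36248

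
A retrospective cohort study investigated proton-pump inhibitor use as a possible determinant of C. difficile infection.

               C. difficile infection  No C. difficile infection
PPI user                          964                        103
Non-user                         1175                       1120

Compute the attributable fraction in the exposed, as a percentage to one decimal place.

Cells: a = 964, b = 103, c = 1175, d = 1120.
Risk in exposed = 964/1067 = 0.90347; risk in unexposed = 1175/2295 = 0.51198.
RR = 0.90347/0.51198 = 1.76465
AR% = (RR − 1)/RR × 100 = (1.76465 − 1)/1.76465 × 100 = 43.3314%

43.3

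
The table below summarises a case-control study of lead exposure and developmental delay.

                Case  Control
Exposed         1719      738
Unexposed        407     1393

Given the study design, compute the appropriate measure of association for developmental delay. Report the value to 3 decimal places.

Cells: a = 1719, b = 738, c = 407, d = 1393.
This is a case-control study: participants were sampled on outcome status, so risks in the source population cannot be estimated directly — relative risk is not valid here. The odds ratio is the appropriate measure.
OR = (a·d)/(b·c) = (1719 × 1393) / (738 × 407) = 2394567 / 300366 = 7.97216

7.972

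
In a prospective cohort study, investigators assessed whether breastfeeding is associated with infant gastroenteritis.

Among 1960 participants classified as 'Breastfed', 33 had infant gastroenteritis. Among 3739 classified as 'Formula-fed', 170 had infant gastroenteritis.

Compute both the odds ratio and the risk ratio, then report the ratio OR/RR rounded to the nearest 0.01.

0.97

From the description: a = 33, b = 1927, c = 170, d = 3569.
OR = (33·3569)/(1927·170) = 117777/327590 = 0.35953
Risk in exposed = 33/1960 = 0.01684; risk in unexposed = 170/3739 = 0.04547; RR = 0.37031
OR/RR = 0.35953 / 0.37031 = 0.97088
The outcome is rare in both groups, so OR ≈ RR (ratio near 1).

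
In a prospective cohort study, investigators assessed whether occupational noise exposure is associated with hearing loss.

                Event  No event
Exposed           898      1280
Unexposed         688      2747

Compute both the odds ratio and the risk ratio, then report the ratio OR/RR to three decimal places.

1.361

Cells: a = 898, b = 1280, c = 688, d = 2747.
OR = (898·2747)/(1280·688) = 2466806/880640 = 2.80115
Risk in exposed = 898/2178 = 0.41230; risk in unexposed = 688/3435 = 0.20029; RR = 2.05853
OR/RR = 2.80115 / 2.05853 = 1.36075
The outcome is not rare, so the OR lies further from 1 than the RR.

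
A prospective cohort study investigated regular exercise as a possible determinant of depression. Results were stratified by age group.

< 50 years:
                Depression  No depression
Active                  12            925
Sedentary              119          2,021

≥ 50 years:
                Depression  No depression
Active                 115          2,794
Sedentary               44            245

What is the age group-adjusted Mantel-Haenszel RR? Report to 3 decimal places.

0.246

RR_MH = Σ(aᵢ·n₀ᵢ/nᵢ) / Σ(cᵢ·n₁ᵢ/nᵢ), with n₁ᵢ = aᵢ+bᵢ (exposed), n₀ᵢ = cᵢ+dᵢ (unexposed), nᵢ = n₁ᵢ+n₀ᵢ.
Stratum 1 (< 50 years): n₁ = 937, n₀ = 2140, n = 3077; a·n₀/n = 12·2140/3077 = 8.3458; c·n₁/n = 119·937/3077 = 36.2376
Stratum 2 (≥ 50 years): n₁ = 2909, n₀ = 289, n = 3198; a·n₀/n = 115·289/3198 = 10.3924; c·n₁/n = 44·2909/3198 = 40.0238
RR_MH = (8.3458 + 10.3924) / (36.2376 + 40.0238) = 18.7382 / 76.2613 = 0.24571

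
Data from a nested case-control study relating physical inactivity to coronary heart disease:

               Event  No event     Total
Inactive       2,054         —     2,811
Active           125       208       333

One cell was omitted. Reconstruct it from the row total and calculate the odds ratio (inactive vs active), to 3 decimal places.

4.515

The missing cell is in the exposed row: 2811 − 2054 = 757.
So a = 2054, b = 757, c = 125, d = 208.
OR = (a·d)/(b·c) = (2054 × 208) / (757 × 125) = 427232 / 94625 = 4.51500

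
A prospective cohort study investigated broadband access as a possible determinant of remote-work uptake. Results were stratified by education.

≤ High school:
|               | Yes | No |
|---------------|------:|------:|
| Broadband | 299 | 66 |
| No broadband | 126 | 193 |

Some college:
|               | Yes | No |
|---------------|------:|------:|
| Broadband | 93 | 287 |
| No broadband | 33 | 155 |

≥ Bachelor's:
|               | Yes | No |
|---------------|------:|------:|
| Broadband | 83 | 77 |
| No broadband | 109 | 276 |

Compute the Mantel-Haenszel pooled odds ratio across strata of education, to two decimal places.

OR_MH = Σ(aᵢdᵢ/nᵢ) / Σ(bᵢcᵢ/nᵢ), where nᵢ is the stratum total.
Stratum 1 (≤ High school): n = 684; a·d/n = 299·193/684 = 84.3670; b·c/n = 66·126/684 = 12.1579
Stratum 2 (Some college): n = 568; a·d/n = 93·155/568 = 25.3785; b·c/n = 287·33/568 = 16.6743
Stratum 3 (≥ Bachelor's): n = 545; a·d/n = 83·276/545 = 42.0330; b·c/n = 77·109/545 = 15.4000
OR_MH = (84.3670 + 25.3785 + 42.0330) / (12.1579 + 16.6743 + 15.4000) = 151.7785 / 44.2322 = 3.43140

3.43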